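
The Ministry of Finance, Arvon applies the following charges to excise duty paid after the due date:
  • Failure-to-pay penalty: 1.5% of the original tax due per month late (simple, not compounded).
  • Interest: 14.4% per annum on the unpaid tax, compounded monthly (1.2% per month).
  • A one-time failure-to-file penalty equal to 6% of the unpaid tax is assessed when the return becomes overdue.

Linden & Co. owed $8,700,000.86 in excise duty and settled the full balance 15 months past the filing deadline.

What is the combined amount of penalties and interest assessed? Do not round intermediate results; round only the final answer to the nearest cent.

$4,184,137.59

Failure-to-file penalty: 6% × $8,700,000.86 = $522,000.05…
Failure-to-pay penalty: 15 × 1.5% × $8,700,000.86 = $1,957,500.19…
Interest: $8,700,000.86 × ((1 + 0.012)^15 − 1) = $8,700,000.86 × 0.1959353… = $1,704,637.3399…
Penalties + interest = $2,479,500.2451 + $1,704,637.3399… = $4,184,137.59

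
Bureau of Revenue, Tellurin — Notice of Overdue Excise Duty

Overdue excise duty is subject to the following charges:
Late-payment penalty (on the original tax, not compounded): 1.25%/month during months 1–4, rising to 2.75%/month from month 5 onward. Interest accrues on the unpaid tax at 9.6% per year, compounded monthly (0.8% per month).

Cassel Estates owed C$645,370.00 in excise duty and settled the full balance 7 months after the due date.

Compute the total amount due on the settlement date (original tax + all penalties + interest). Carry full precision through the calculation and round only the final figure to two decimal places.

Penalty, months 1–4: 4 × 1.25% × C$645,370.00 = C$32,268.50
Penalty, months 5–7: 3 × 2.75% × C$645,370.00 = C$53,243.03…
Interest: C$645,370.00 × ((1 + 0.008)^7 − 1) = C$645,370.00 × 0.0573621… = C$37,019.7553…
Total = C$645,370.00 + C$85,511.5250 + C$37,019.7553… = C$767,901.28

C$767,901.28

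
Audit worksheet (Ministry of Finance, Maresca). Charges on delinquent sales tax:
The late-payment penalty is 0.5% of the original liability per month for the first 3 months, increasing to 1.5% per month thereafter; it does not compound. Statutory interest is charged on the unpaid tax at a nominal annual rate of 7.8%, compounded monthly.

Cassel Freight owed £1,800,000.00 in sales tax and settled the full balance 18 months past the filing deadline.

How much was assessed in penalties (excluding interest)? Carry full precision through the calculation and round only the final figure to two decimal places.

Penalty, months 1–3: 3 × 0.5% × £1,800,000.00 = £27,000.00
Penalty, months 4–18: 15 × 1.5% × £1,800,000.00 = £405,000.00
Total penalty = £27,000.00 + £405,000.00 = £432,000.00

£432,000.00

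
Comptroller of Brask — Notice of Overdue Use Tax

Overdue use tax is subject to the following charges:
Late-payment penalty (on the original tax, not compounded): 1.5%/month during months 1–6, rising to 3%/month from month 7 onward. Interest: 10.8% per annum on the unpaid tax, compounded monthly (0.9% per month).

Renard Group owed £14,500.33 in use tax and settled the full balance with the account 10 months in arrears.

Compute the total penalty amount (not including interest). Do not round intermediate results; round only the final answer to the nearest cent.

£3,045.07

Penalty, months 1–6: 6 × 1.5% × £14,500.33 = £1,305.03…
Penalty, months 7–10: 4 × 3% × £14,500.33 = £1,740.04…
Total penalty = £1,305.03… + £1,740.04… = £3,045.07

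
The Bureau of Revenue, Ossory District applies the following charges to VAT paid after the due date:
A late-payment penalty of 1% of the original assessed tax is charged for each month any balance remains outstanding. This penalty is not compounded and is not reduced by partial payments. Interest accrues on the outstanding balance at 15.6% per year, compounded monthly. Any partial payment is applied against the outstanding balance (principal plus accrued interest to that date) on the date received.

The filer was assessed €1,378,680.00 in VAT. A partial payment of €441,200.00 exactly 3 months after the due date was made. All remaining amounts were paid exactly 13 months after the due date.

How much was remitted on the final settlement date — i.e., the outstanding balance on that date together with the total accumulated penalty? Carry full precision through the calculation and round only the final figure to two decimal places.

€1,307,943.85

Monthly rate = 15.6% ÷ 12 = 1.3%
Balance at month 3: €1,378,680.0000 × (1 + 0.013)^3 = €1,433,150.5397…
After €441,200.00 payment: €1,433,150.5397… − €441,200.00 = €991,950.5397…
Balance at month 13: €991,950.5397… × (1 + 0.013)^10 = €1,128,715.4549…
Penalty: 13 × 1% × €1,378,680.00 = €179,228.40
Final settlement = outstanding balance + penalty = €1,128,715.4549… + €179,228.40 = €1,307,943.85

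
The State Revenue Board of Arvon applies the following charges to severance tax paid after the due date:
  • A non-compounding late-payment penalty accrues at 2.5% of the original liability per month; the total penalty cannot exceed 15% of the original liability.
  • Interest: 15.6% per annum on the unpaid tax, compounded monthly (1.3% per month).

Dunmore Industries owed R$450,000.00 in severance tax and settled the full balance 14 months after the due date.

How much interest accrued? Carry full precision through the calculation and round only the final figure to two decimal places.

Interest: R$450,000.00 × ((1 + 0.013)^14 − 1) = R$450,000.00 × 0.1982081… = R$89,193.6250…

R$89,193.63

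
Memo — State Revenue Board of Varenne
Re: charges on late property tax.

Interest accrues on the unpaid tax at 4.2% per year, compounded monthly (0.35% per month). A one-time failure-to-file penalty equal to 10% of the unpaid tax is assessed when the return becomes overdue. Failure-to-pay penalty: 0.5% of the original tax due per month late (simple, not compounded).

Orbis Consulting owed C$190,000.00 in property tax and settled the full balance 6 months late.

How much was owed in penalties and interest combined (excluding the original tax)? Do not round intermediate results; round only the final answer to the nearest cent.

C$28,725.08

Failure-to-file penalty: 10% × C$190,000.00 = C$19,000.00
Failure-to-pay penalty = 0.5% × C$190,000.00 × 6 mo = C$5,700.00
Interest: C$190,000.00 × ((1 + 0.0035)^6 − 1) = C$190,000.00 × 0.0211846… = C$4,025.0759…
Penalties + interest = C$24,700.0000 + C$4,025.0759… = C$28,725.08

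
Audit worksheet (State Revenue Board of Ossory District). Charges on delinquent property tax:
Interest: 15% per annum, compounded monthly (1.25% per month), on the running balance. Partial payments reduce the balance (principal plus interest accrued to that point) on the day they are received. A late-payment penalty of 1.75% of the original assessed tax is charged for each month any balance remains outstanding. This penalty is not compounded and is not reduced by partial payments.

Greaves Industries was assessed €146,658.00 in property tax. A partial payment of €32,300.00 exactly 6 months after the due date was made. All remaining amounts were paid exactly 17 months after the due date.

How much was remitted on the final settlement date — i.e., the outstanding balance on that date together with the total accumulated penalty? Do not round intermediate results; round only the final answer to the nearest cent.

Balance at month 6: €146,658.0000 × (1 + 0.0125)^6 = €158,006.8625…
After €32,300.00 payment: €158,006.8625… − €32,300.00 = €125,706.8625…
Balance at month 17: €125,706.8625… × (1 + 0.0125)^11 = €144,113.3912…
Penalty: 17 × 1.75% × €146,658.00 = €43,630.76…
Final settlement = outstanding balance + penalty = €144,113.3912… + €43,630.76… = €187,744.15

€187,744.15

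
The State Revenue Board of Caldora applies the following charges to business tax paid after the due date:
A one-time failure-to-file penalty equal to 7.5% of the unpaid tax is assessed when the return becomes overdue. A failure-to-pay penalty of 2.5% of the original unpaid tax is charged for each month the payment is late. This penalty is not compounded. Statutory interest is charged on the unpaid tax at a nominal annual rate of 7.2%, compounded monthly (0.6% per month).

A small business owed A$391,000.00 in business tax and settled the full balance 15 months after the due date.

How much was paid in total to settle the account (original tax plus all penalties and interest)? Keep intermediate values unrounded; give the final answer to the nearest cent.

Failure-to-file penalty: 7.5% × A$391,000.00 = A$29,325.00
Failure-to-pay penalty: 15 × 2.5% × A$391,000.00 = A$146,625.00
Interest: A$391,000.00 × ((1 + 0.006)^15 − 1) = A$391,000.00 × 0.0938801… = A$36,707.1084…
Total = A$391,000.00 + A$175,950.0000 + A$36,707.1084… = A$603,657.11

A$603,657.11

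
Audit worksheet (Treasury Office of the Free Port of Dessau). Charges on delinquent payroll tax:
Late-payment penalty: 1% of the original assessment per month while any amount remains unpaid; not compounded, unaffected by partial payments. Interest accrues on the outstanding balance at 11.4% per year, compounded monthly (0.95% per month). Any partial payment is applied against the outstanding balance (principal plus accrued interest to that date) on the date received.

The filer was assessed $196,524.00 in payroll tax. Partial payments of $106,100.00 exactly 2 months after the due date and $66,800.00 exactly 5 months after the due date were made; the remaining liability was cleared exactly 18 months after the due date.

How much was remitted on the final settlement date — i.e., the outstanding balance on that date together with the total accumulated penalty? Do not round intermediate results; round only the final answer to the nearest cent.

$69,394.47

Balance at month 2: $196,524.0000 × (1 + 0.0095)^2 = $200,275.6923…
After $106,100.00 payment: $200,275.6923… − $106,100.00 = $94,175.6923…
Balance at month 5: $94,175.6923… × (1 + 0.0095)^3 = $96,885.2783…
After $66,800.00 payment: $96,885.2783… − $66,800.00 = $30,085.2783…
Balance at month 18: $30,085.2783… × (1 + 0.0095)^13 = $34,020.1510…
Penalty: 18 × 1% × $196,524.00 = $35,374.32
Final settlement = outstanding balance + penalty = $34,020.1510… + $35,374.32 = $69,394.47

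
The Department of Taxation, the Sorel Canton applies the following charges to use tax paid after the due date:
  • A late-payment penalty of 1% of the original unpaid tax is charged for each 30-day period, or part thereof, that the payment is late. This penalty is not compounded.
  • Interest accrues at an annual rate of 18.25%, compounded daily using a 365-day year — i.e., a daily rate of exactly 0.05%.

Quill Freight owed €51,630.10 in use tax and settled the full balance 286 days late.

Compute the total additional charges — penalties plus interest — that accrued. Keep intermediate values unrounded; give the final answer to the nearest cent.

Penalty periods: ⌈286/30⌉ = 10; penalty = 10 × 1% × €51,630.10 = €5,163.01
Interest: €51,630.10 × ((1 + 0.0005)^286 − 1) = €51,630.10 × 0.15368857… = €7,934.9563…
Penalties + interest = €5,163.0100 + €7,934.9563… = €13,097.97

€13,097.97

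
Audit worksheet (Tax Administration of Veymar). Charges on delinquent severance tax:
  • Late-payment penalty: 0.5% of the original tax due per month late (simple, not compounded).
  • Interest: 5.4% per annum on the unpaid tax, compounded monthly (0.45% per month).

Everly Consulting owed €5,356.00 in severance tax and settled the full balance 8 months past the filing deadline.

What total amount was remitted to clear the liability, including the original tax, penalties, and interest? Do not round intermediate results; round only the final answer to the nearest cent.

Late-payment penalty = 0.5% × €5,356.00 × 8 mo = €214.24
Interest: €5,356.00 × ((1 + 0.0045)^8 − 1) = €5,356.00 × 0.0365721… = €195.8803…
Total = €5,356.00 + €214.2400 + €195.8803… = €5,766.12

€5,766.12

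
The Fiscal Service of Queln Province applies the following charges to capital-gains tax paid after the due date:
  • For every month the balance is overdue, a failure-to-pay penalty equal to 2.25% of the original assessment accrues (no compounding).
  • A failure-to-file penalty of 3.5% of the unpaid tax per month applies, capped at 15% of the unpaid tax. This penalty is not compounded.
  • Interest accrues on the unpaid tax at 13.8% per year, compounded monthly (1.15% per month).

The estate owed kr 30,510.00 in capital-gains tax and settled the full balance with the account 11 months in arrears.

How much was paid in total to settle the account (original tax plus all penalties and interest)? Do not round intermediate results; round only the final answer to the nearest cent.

kr 46,727.00

Failure-to-file: 11 × 3.5% × kr 30,510.00 = kr 11,746.35, capped at 15% × kr 30,510.00 = kr 4,576.50
Failure-to-pay penalty: 11 × 2.25% × kr 30,510.00 = kr 7,551.23…
Interest: kr 30,510.00 × ((1 + 0.0115)^11 − 1) = kr 30,510.00 × 0.1340306… = kr 4,089.2724…
Total = kr 30,510.00 + kr 12,127.7250 + kr 4,089.2724… = kr 46,727.00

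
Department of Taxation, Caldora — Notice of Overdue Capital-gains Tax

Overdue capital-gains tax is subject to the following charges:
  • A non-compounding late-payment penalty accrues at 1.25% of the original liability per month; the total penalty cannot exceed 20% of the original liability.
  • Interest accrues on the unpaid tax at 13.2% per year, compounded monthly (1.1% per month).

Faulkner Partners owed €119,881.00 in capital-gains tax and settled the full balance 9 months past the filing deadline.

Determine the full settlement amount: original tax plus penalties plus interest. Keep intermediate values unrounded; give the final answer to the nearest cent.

Penalty: 9 × 1.25% × €119,881.00 = €13,486.61… (below the 20% cap of €23,976.20)
Interest: €119,881.00 × ((1 + 0.011)^9 − 1) = €119,881.00 × 0.1034697… = €12,404.0474…
Total = €119,881.00 + €13,486.6125 + €12,404.0474… = €145,771.66

€145,771.66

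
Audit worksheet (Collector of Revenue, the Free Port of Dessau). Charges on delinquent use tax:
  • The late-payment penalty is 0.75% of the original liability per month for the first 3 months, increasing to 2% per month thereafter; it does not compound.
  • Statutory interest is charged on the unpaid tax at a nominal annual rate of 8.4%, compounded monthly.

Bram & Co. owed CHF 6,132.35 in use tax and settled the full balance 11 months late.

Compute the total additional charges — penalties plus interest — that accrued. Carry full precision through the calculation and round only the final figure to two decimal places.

Penalty, months 1–3: 3 × 0.75% × CHF 6,132.35 = CHF 137.98…
Penalty, months 4–11: 8 × 2% × CHF 6,132.35 = CHF 981.18…
Interest (8.4%/yr ÷ 12 = 0.7%/month): CHF 6,132.35 × ((1 + 0.007)^11 − 1) = CHF 489.0696…
Penalties + interest = CHF 1,119.1539… + CHF 489.0696… = CHF 1,608.22

CHF 1,608.22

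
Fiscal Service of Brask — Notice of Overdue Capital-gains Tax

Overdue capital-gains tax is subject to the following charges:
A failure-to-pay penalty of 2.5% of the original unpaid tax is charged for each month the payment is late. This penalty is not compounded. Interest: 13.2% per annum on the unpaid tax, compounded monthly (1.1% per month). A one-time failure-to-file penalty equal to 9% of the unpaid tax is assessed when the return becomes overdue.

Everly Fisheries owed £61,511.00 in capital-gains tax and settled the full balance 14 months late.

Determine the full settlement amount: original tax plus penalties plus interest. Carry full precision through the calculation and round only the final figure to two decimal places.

£98,756.55

Failure-to-file penalty: 9% × £61,511.00 = £5,535.99
Failure-to-pay penalty: 14 × 2.5% × £61,511.00 = £21,528.85
Interest: £61,511.00 × ((1 + 0.011)^14 − 1) = £61,511.00 × 0.1655105… = £10,180.7144…
Total = £61,511.00 + £27,064.8400 + £10,180.7144… = £98,756.55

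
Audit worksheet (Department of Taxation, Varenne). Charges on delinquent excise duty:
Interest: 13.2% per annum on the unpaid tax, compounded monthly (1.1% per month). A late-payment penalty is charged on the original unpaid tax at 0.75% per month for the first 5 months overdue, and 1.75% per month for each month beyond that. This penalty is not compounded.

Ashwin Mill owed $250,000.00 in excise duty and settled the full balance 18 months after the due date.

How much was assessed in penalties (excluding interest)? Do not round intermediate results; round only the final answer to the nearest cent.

$66,250.00

Penalty, months 1–5: 5 × 0.75% × $250,000.00 = $9,375.00
Penalty, months 6–18: 13 × 1.75% × $250,000.00 = $56,875.00
Total penalty = $9,375.00 + $56,875.00 = $66,250.00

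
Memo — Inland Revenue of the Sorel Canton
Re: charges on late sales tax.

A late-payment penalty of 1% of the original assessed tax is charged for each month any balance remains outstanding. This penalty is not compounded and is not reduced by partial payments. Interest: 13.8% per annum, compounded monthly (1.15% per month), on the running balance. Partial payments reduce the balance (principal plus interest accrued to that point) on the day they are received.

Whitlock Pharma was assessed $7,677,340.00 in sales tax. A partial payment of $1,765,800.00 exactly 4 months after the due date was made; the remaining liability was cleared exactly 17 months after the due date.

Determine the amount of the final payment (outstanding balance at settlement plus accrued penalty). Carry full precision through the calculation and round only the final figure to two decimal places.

$8,580,968.81

Balance at month 4: $7,677,340.0000 × (1 + 0.0115)^4 = $8,036,636.4487…
After $1,765,800.00 payment: $8,036,636.4487… − $1,765,800.00 = $6,270,836.4487…
Balance at month 17: $6,270,836.4487… × (1 + 0.0115)^13 = $7,275,821.0062…
Penalty: 17 × 1% × $7,677,340.00 = $1,305,147.80
Final settlement = outstanding balance + penalty = $7,275,821.0062… + $1,305,147.80 = $8,580,968.81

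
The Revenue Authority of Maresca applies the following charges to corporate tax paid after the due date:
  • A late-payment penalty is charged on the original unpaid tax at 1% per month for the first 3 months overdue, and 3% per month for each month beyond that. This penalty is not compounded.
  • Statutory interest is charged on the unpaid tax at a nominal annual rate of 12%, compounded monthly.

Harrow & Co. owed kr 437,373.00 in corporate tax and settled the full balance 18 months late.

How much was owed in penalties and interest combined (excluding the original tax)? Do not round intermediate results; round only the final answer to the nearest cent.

kr 295,728.65

Penalty, months 1–3: 3 × 1% × kr 437,373.00 = kr 13,121.19
Penalty, months 4–18: 15 × 3% × kr 437,373.00 = kr 196,817.85
Interest (12%/yr ÷ 12 = 1%/month): kr 437,373.00 × ((1 + 0.01)^18 − 1) = kr 85,789.6099…
Penalties + interest = kr 209,939.0400 + kr 85,789.6099… = kr 295,728.65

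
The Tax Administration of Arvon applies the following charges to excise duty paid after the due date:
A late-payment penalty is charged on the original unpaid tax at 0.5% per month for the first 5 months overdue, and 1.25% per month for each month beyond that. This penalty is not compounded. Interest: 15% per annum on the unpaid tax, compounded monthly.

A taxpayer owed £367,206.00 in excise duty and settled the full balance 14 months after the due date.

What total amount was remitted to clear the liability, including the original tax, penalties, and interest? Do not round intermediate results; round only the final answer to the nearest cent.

Penalty, months 1–5: 5 × 0.5% × £367,206.00 = £9,180.15
Penalty, months 6–14: 9 × 1.25% × £367,206.00 = £41,310.68…
Interest (15%/yr ÷ 12 = 1.25%/month): £367,206.00 × ((1 + 0.0125)^14 − 1) = £69,752.5234…
Total = £367,206.00 + £50,490.8250 + £69,752.5234… = £487,449.35

£487,449.35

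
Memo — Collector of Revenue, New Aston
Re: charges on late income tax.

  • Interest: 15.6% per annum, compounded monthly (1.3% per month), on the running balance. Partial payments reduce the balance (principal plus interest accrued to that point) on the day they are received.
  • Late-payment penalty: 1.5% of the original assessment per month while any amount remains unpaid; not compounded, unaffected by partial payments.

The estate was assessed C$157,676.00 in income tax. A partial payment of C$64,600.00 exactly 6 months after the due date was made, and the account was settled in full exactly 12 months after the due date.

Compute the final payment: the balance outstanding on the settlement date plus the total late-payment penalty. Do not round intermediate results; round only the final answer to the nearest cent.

C$142,686.91

Balance at month 6: C$157,676.0000 × (1 + 0.013)^6 = C$170,381.4328…
After C$64,600.00 payment: C$170,381.4328… − C$64,600.00 = C$105,781.4328…
Balance at month 12: C$105,781.4328… × (1 + 0.013)^6 = C$114,305.2341…
Penalty: 12 × 1.5% × C$157,676.00 = C$28,381.68
Final settlement = outstanding balance + penalty = C$114,305.2341… + C$28,381.68 = C$142,686.91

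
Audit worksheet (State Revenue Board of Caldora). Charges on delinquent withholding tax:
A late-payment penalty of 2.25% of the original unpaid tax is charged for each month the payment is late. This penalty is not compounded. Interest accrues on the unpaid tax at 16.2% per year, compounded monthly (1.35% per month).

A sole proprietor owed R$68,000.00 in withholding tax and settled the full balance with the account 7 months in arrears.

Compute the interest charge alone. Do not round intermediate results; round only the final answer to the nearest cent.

Interest: R$68,000.00 × ((1 + 0.0135)^7 − 1) = R$68,000.00 × 0.0984145… = R$6,692.1884…

R$6,692.19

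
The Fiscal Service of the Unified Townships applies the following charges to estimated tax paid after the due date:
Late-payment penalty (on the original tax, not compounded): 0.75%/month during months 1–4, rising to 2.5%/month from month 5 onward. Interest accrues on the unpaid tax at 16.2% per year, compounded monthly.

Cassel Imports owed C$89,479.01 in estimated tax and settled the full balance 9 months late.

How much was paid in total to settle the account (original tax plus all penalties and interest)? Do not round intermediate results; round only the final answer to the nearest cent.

Penalty, months 1–4: 4 × 0.75% × C$89,479.01 = C$2,684.37…
Penalty, months 5–9: 5 × 2.5% × C$89,479.01 = C$11,184.88…
Interest (16.2%/yr ÷ 12 = 1.35%/month): C$89,479.01 × ((1 + 0.0135)^9 − 1) = C$11,477.6438…
Total = C$89,479.01 + C$13,869.2466… + C$11,477.6438… = C$114,825.90

C$114,825.90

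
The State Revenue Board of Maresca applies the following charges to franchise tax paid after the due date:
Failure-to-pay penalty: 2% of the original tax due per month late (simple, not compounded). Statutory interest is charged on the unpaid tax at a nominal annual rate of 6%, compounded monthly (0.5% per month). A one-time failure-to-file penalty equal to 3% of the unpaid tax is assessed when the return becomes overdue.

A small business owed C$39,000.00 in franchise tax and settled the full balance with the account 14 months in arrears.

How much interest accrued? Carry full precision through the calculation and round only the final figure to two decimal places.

C$2,820.52

Interest: C$39,000.00 × ((1 + 0.005)^14 − 1) = C$39,000.00 × 0.0723211… = C$2,820.5241…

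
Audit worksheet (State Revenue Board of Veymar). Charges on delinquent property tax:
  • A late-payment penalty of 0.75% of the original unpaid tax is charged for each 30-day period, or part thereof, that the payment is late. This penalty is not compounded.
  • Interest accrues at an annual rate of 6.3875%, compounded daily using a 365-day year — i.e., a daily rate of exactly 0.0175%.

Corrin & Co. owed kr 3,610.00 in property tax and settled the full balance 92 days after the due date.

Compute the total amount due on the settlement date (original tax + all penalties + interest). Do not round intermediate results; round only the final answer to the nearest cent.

Penalty periods: ⌈92/30⌉ = 4; penalty = 4 × 0.75% × kr 3,610.00 = kr 108.30
Interest: kr 3,610.00 × ((1 + 0.000175)^92 − 1) = kr 3,610.00 × 0.01622887… = kr 58.5862…
Total = kr 3,610.00 + kr 108.3000 + kr 58.5862… = kr 3,776.89

kr 3,776.89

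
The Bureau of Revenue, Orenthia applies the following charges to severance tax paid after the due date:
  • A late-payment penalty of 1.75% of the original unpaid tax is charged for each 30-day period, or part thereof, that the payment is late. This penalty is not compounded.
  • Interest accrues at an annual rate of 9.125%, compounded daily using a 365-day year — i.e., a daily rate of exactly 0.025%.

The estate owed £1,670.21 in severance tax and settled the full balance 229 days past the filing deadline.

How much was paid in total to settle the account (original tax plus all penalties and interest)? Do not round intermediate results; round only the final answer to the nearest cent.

£2,002.44

Penalty periods: ⌈229/30⌉ = 8; penalty = 8 × 1.75% × £1,670.21 = £233.83…
Interest: £1,670.21 × ((1 + 0.00025)^229 − 1) = £1,670.21 × 0.05891293… = £98.3970…
Total = £1,670.21 + £233.8294 + £98.3970… = £2,002.44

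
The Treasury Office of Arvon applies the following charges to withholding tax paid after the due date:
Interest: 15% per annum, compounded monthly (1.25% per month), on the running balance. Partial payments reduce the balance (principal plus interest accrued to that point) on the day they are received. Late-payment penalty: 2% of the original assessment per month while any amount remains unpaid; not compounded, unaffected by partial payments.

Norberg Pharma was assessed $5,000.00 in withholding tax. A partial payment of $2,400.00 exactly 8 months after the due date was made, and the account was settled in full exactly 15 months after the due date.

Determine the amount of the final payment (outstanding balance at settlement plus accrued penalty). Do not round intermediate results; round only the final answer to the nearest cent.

Balance at month 8: $5,000.0000 × (1 + 0.0125)^8 = $5,522.4305…
After $2,400.00 payment: $5,522.4305… − $2,400.00 = $3,122.4305…
Balance at month 15: $3,122.4305… × (1 + 0.0125)^7 = $3,406.1048…
Penalty: 15 × 2% × $5,000.00 = $1,500.00
Final settlement = outstanding balance + penalty = $3,406.1048… + $1,500.00 = $4,906.10

$4,906.10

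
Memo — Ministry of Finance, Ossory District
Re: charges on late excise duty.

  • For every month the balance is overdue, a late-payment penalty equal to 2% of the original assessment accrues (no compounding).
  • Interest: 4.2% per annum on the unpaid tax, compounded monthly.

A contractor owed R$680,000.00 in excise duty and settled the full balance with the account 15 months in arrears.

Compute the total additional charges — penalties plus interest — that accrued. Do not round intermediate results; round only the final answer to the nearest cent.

R$240,588.06

Late-payment penalty: 15 × 2% × R$680,000.00 = R$204,000.00
Interest (4.2%/yr ÷ 12 = 0.35%/month): R$680,000.00 × ((1 + 0.0035)^15 − 1) = R$36,588.0559…
Penalties + interest = R$204,000.0000 + R$36,588.0559… = R$240,588.06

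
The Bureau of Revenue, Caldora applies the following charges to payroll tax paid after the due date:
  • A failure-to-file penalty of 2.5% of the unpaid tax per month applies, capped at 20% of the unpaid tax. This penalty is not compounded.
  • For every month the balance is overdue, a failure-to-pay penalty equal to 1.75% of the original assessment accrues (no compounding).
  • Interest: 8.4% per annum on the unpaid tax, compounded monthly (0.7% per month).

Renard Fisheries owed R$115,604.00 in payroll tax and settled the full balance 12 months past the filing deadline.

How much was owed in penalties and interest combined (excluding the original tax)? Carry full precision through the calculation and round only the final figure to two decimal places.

Failure-to-file: 12 × 2.5% × R$115,604.00 = R$34,681.20, capped at 20% × R$115,604.00 = R$23,120.80
Failure-to-pay penalty = 1.75% × R$115,604.00 × 12 mo = R$24,276.84
Interest: R$115,604.00 × ((1 + 0.007)^12 − 1) = R$115,604.00 × 0.0873107… = R$10,093.4618…
Penalties + interest = R$47,397.6400 + R$10,093.4618… = R$57,491.10

R$57,491.10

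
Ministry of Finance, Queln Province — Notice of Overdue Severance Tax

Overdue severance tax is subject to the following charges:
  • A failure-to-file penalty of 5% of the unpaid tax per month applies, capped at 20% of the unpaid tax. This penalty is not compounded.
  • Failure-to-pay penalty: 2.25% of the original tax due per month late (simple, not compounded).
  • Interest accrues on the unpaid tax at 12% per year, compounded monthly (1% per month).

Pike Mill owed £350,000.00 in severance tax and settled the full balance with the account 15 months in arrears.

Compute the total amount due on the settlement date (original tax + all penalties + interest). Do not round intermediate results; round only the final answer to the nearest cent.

£594,464.13

Failure-to-file: 15 × 5% × £350,000.00 = £262,500.00, capped at 20% × £350,000.00 = £70,000.00
Failure-to-pay penalty: 15 × 2.25% × £350,000.00 = £118,125.00
Interest: £350,000.00 × ((1 + 0.01)^15 − 1) = £350,000.00 × 0.1609690… = £56,339.1344…
Total = £350,000.00 + £188,125.0000 + £56,339.1344… = £594,464.13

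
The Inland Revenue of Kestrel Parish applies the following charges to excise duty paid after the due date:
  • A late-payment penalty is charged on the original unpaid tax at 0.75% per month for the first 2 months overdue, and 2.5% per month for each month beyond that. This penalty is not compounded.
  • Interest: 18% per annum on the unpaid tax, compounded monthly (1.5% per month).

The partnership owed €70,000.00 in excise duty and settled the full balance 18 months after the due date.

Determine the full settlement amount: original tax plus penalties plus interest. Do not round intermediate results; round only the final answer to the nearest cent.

€120,563.84

Penalty, months 1–2: 2 × 0.75% × €70,000.00 = €1,050.00
Penalty, months 3–18: 16 × 2.5% × €70,000.00 = €28,000.00
Interest: €70,000.00 × ((1 + 0.015)^18 − 1) = €70,000.00 × 0.3073406… = €21,513.8445…
Total = €70,000.00 + €29,050.0000 + €21,513.8445… = €120,563.84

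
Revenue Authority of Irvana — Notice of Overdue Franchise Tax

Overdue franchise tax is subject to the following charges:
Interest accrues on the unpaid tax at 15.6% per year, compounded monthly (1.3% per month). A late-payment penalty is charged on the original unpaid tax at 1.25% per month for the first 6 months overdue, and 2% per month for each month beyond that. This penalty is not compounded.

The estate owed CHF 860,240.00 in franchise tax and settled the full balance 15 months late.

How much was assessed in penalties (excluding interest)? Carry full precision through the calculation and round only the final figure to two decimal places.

CHF 219,361.20

Penalty, months 1–6: 6 × 1.25% × CHF 860,240.00 = CHF 64,518.00
Penalty, months 7–15: 9 × 2% × CHF 860,240.00 = CHF 154,843.20
Total penalty = CHF 64,518.00 + CHF 154,843.20 = CHF 219,361.20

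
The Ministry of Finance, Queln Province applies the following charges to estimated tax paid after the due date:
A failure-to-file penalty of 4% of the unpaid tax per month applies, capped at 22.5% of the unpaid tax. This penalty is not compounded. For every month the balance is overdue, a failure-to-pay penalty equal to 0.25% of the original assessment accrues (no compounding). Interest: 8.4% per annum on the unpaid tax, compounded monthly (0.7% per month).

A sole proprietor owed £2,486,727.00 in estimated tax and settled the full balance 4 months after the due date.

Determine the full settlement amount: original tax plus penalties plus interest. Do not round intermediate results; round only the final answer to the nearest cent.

Failure-to-file: 4 × 4% × £2,486,727.00 = £397,876.32 (under the 22.5% cap)
Failure-to-pay penalty: 4 × 0.25% × £2,486,727.00 = £24,867.27
Interest: £2,486,727.00 × ((1 + 0.007)^4 − 1) = £2,486,727.00 × 0.0282954… = £70,362.8715…
Total = £2,486,727.00 + £422,743.5900 + £70,362.8715… = £2,979,833.46

£2,979,833.46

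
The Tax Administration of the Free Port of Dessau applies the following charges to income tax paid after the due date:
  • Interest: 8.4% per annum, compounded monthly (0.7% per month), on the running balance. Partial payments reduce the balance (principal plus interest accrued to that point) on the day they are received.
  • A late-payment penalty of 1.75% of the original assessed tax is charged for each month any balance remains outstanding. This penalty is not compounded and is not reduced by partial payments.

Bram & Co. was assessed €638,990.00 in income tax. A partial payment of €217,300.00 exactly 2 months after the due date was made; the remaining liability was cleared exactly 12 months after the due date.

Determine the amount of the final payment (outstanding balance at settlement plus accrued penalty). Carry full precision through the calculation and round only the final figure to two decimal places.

Balance at month 2: €638,990.0000 × (1 + 0.007)^2 = €647,967.1705…
After €217,300.00 payment: €647,967.1705… − €217,300.00 = €430,667.1705…
Balance at month 12: €430,667.1705… × (1 + 0.007)^10 = €461,781.4388…
Penalty: 12 × 1.75% × €638,990.00 = €134,187.90
Final settlement = outstanding balance + penalty = €461,781.4388… + €134,187.90 = €595,969.34

€595,969.34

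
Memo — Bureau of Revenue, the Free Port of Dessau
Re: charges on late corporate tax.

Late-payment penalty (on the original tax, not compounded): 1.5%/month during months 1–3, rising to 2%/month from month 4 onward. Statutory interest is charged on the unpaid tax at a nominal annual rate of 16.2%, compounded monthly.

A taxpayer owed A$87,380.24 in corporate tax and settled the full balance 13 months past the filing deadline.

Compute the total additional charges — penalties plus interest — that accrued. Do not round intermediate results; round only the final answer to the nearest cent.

A$38,049.16

Penalty, months 1–3: 3 × 1.5% × A$87,380.24 = A$3,932.11…
Penalty, months 4–13: 10 × 2% × A$87,380.24 = A$17,476.05…
Interest (16.2%/yr ÷ 12 = 1.35%/month): A$87,380.24 × ((1 + 0.0135)^13 − 1) = A$16,640.9991…
Penalties + interest = A$21,408.1588 + A$16,640.9991… = A$38,049.16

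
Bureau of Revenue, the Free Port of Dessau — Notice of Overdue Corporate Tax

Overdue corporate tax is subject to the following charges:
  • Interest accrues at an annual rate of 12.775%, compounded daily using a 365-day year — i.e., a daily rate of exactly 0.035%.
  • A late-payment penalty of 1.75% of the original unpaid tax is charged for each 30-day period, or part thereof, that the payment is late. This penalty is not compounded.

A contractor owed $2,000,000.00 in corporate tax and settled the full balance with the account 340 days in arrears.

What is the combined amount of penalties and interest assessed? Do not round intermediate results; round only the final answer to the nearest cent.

$672,692.93

Penalty periods: ⌈340/30⌉ = 12; penalty = 12 × 1.75% × $2,000,000.00 = $420,000.00
Interest: $2,000,000.00 × ((1 + 0.00035)^340 − 1) = $2,000,000.00 × 0.12634647… = $252,692.9347…
Penalties + interest = $420,000.0000 + $252,692.9347… = $672,692.93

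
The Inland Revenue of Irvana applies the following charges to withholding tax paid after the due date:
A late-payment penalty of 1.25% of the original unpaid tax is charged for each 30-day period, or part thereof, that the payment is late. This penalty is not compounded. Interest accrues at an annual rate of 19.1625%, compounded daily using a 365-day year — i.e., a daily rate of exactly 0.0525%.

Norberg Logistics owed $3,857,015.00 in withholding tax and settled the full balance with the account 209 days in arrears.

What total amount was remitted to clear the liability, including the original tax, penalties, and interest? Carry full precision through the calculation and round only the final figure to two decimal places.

Penalty periods: ⌈209/30⌉ = 7; penalty = 7 × 1.25% × $3,857,015.00 = $337,488.81…
Interest: $3,857,015.00 × ((1 + 0.000525)^209 − 1) = $3,857,015.00 × 0.11593900… = $447,178.4806…
Total = $3,857,015.00 + $337,488.8125 + $447,178.4806… = $4,641,682.29

$4,641,682.29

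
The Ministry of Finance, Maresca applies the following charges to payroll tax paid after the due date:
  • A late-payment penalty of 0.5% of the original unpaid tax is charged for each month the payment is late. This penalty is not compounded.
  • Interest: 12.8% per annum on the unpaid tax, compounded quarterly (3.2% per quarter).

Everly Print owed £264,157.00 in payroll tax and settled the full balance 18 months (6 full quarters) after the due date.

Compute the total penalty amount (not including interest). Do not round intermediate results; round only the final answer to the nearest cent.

Late-payment penalty: 18 × 0.5% × £264,157.00 = £23,774.13

£23,774.13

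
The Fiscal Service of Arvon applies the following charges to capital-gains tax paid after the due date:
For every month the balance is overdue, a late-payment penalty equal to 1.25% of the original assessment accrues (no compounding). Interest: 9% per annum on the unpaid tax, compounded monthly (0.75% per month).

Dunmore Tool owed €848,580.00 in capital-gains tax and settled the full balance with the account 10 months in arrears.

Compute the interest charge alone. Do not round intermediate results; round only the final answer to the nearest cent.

€65,835.00

Interest: €848,580.00 × ((1 + 0.0075)^10 − 1) = €848,580.00 × 0.0775825… = €65,834.9964…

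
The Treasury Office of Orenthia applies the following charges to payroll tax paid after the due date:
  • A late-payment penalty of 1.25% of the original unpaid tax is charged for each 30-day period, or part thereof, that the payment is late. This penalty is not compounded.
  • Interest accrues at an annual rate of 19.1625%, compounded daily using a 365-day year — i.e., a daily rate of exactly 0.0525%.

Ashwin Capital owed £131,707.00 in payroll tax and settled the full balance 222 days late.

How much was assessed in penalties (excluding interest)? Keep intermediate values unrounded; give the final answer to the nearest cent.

Penalty periods: ⌈222/30⌉ = 8; penalty = 8 × 1.25% × £131,707.00 = £13,170.70

£13,170.70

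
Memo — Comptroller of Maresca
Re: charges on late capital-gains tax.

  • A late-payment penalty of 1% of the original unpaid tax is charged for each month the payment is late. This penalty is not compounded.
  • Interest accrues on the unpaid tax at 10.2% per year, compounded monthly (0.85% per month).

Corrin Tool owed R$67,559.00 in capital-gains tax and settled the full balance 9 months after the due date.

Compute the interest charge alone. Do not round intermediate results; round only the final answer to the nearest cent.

Interest: R$67,559.00 × ((1 + 0.0085)^9 − 1) = R$67,559.00 × 0.0791532… = R$5,347.5144…

R$5,347.51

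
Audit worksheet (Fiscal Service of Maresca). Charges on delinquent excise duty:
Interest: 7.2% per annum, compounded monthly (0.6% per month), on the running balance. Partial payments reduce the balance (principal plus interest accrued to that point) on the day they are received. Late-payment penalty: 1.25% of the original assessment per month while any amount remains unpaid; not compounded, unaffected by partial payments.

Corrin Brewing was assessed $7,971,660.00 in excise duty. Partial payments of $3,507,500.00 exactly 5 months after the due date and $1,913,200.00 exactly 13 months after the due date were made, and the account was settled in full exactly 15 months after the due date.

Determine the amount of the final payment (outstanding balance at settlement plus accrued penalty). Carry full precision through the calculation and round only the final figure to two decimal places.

$4,554,774.97

Balance at month 5: $7,971,660.0000 × (1 + 0.006)^5 = $8,213,696.8681…
After $3,507,500.00 payment: $8,213,696.8681… − $3,507,500.00 = $4,706,196.8681…
Balance at month 13: $4,706,196.8681… × (1 + 0.006)^8 = $4,936,895.5194…
After $1,913,200.00 payment: $4,936,895.5194… − $1,913,200.00 = $3,023,695.5194…
Balance at month 15: $3,023,695.5194… × (1 + 0.006)^2 = $3,060,088.7186…
Penalty: 15 × 1.25% × $7,971,660.00 = $1,494,686.25
Final settlement = outstanding balance + penalty = $3,060,088.7186… + $1,494,686.25 = $4,554,774.97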